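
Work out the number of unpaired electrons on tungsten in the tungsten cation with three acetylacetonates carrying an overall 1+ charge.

2 unpaired electrons

Each acetylacetonate is −1; balancing the +1 overall charge requires W(IV).
Tungsten is a group-6 element; W(IV) is therefore d².
Counting donor atoms: 3×acetylacetonate (bidentate) → 6 donors. Coordination number = 6.
In an octahedral field the d² configuration is t₂g²e_g⁰ (only one arrangement possible), giving 2 unpaired electrons.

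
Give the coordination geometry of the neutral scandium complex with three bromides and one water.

tetrahedral

Ligand charges: each bromide is −1; water is neutral. With an overall charge of 0 the scandium centre must be in the +3 oxidation state.
Scandium is a group-3 element; Sc(III) is therefore d⁰.
With 4 monodentate ligands the coordination number is 4.
A d⁰ ion has no crystal-field stabilisation preference between square planar and tetrahedral, so four ligands adopt the sterically favoured tetrahedral geometry.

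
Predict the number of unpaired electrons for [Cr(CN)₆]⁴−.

2

Ligand charges: each cyanide is −1. With an overall charge of −4 the chromium centre must be in the +2 oxidation state.
Cr sits in group 6, so the d-electron count is 6 − 2 = 4.
The spin state decides the count: Cyanide is a strong-field ligand (high in the spectrochemical series) for a first-row metal, so the complex is low-spin.
An octahedral low-spin d⁴ ion is t₂g⁴e_g⁰, giving 2 unpaired electrons.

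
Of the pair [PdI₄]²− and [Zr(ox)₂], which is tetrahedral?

[Zr(ox)₂]

For [PdI₄]²−: Ligand charges: each iodide is −1. With an overall charge of −2 the palladium centre must be in the +2 oxidation state. Palladium is a group-10 element; Pd(II) is therefore d⁸. A 4d d⁸ ion has a large crystal-field splitting; square planar leaves the high-energy d_{x²−y²} orbital empty and maximises CFSE. → square planar.
For [Zr(ox)₂]: Summing ligand charges against the 0 overall charge gives an oxidation state of +4 for zirconium. Zr sits in group 4, so the d-electron count is 4 − 4 = 0. A d⁰ ion has no crystal-field stabilisation preference between square planar and tetrahedral, so four ligands adopt the sterically favoured tetrahedral geometry. → tetrahedral.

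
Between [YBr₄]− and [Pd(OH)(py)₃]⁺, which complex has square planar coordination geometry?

[Pd(OH)(py)₃]⁺

For [YBr₄]−: Summing ligand charges against the −1 overall charge gives an oxidation state of +3 for yttrium. Yttrium is a group-3 element; Y(III) is therefore d⁰. A d⁰ ion has no crystal-field stabilisation preference between square planar and tetrahedral, so four ligands adopt the sterically favoured tetrahedral geometry. → tetrahedral.
For [Pd(OH)(py)₃]⁺: Each hydroxide is −1; pyridine is neutral; balancing the +1 overall charge requires Pd(II). Group 10 minus oxidation state 2 gives a d⁸ configuration. A 4d d⁸ ion has a large crystal-field splitting; square planar leaves the high-energy d_{x²−y²} orbital empty and maximises CFSE. → square planar.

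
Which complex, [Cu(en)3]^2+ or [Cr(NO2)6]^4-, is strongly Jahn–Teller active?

[Cu(en)3]^2+

[Cu(en)3]^2+: Ethylenediamine is neutral; balancing the +2 overall charge requires Cu(II). Group 11 minus oxidation state 2 gives a d⁹ configuration. The t₂g⁶e_g³ configuration has an unevenly filled e_g set; the Jahn–Teller theorem predicts a tetragonal distortion (typically axial elongation) to lift the degeneracy.
[Cr(NO2)6]^4-: Summing ligand charges against the −4 overall charge gives an oxidation state of +2 for chromium. Cr sits in group 6, so the d-electron count is 6 − 2 = 4. Nitro (N-bound nitrite) is a strong-field ligand (high in the spectrochemical series) for a first-row metal, so the complex is low-spin. The d⁴ configuration leaves the e_g set evenly filled (or empty) — no strong Jahn–Teller driving force.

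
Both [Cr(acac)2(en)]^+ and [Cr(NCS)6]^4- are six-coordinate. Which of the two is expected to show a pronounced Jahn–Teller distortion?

[Cr(acac)2(en)]^+: Summing ligand charges against the +1 overall charge gives an oxidation state of +3 for chromium. Chromium is a group-6 element; Cr(III) is therefore d³. The d³ configuration leaves the e_g set evenly filled (or empty) — no strong Jahn–Teller driving force.
[Cr(NCS)6]^4-: Ligand charges: each isothiocyanate is −1. With an overall charge of −4 the chromium centre must be in the +2 oxidation state. Chromium is a group-6 element; Cr(II) is therefore d⁴. Isothiocyanate is a weak-field ligand for a first-row metal, so the complex is high-spin. The t₂g³e_g¹ (high-spin) configuration has an unevenly filled e_g set; the Jahn–Teller theorem predicts a tetragonal distortion (typically axial elongation) to lift the degeneracy.

[Cr(NCS)6]^4-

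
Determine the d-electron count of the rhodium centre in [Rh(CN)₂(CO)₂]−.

d⁸

Each cyanide is −1; carbonyl is neutral; balancing the −1 overall charge requires Rh(I).
Rhodium is a group-9 element; Rh(I) is therefore d⁸.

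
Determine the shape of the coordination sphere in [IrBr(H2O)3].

Each bromide is −1; water is neutral; balancing the 0 overall charge requires Ir(I).
Ir sits in group 9, so the d-electron count is 9 − 1 = 8.
Coordination number: 4.
A 5d d⁸ ion has a large crystal-field splitting; square planar leaves the high-energy d_{x²−y²} orbital empty and maximises CFSE.

square planar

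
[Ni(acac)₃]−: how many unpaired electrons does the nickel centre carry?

Each acetylacetonate is −1; balancing the −1 overall charge requires Ni(II).
Group 10 minus oxidation state 2 gives a d⁸ configuration.
Counting donor atoms: 3×acetylacetonate (bidentate) → 6 donors. Coordination number = 6.
In an octahedral field the d⁸ configuration is t₂g⁶e_g² (only one arrangement possible), giving 2 unpaired electrons.

2 unpaired electrons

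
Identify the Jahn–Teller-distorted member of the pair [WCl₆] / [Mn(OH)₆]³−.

[WCl₆]: Summing ligand charges against the 0 overall charge gives an oxidation state of +6 for tungsten. W sits in group 6, so the d-electron count is 6 − 6 = 0. The d⁰ configuration leaves the e_g set evenly filled (or empty) — no strong Jahn–Teller driving force.
[Mn(OH)₆]³−: Each hydroxide is −1; balancing the −3 overall charge requires Mn(III). Manganese is a group-7 element; Mn(III) is therefore d⁴. Hydroxide is a weak-field ligand for a first-row metal, so the complex is high-spin. The t₂g³e_g¹ (high-spin) configuration has an unevenly filled e_g set; the Jahn–Teller theorem predicts a tetragonal distortion (typically axial elongation) to lift the degeneracy.

[Mn(OH)₆]³−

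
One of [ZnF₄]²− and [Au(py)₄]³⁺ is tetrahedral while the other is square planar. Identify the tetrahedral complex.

For [ZnF₄]²−: Ligand charges: each fluoride is −1. With an overall charge of −2 the zinc centre must be in the +2 oxidation state. Zinc is a group-12 element; Zn(II) is therefore d¹⁰. A d¹⁰ ion has no crystal-field stabilisation preference between square planar and tetrahedral, so four ligands adopt the sterically favoured tetrahedral geometry. → tetrahedral.
For [Au(py)₄]³⁺: Summing ligand charges against the +3 overall charge gives an oxidation state of +3 for gold. Au sits in group 11, so the d-electron count is 11 − 3 = 8. A 5d d⁸ ion has a large crystal-field splitting; square planar leaves the high-energy d_{x²−y²} orbital empty and maximises CFSE. → square planar.

[ZnF₄]²−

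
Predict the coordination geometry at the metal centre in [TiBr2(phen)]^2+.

Summing ligand charges against the +2 overall charge gives an oxidation state of +4 for titanium.
Titanium is a group-4 element; Ti(IV) is therefore d⁰.
Counting donor atoms: 2×bromide (monodentate) → 2 donors; 1×1,10-phenanthroline (bidentate) → 2 donors. Coordination number = 4.
A d⁰ ion has no crystal-field stabilisation preference between square planar and tetrahedral, so four ligands adopt the sterically favoured tetrahedral geometry.

tetrahedral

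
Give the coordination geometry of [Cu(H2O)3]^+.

trigonal planar

Summing ligand charges against the +1 overall charge gives an oxidation state of +1 for copper.
Group 11 minus oxidation state 1 gives a d¹⁰ configuration.
With 3 monodentate ligands the coordination number is 3.
Three ligands around a d¹⁰ centre minimise repulsion in a trigonal-planar arrangement.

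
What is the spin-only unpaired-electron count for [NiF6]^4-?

2

Ligand charges: each fluoride is −1. With an overall charge of −4 the nickel centre must be in the +2 oxidation state.
Nickel is a group-10 element; Ni(II) is therefore d⁸.
In an octahedral field the d⁸ configuration is t₂g⁶e_g² (only one arrangement possible), giving 2 unpaired electrons.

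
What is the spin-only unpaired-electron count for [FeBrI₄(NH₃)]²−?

5

Ligand charges: each bromide is −1; each iodide is −1; ammonia is neutral. With an overall charge of −2 the iron centre must be in the +3 oxidation state.
Fe sits in group 8, so the d-electron count is 8 − 3 = 5.
The spin state decides the count: Bromide and iodide are weak-field ligands for a first-row metal, so the complex is high-spin.
An octahedral high-spin d⁵ ion is t₂g³e_g², giving 5 unpaired electrons.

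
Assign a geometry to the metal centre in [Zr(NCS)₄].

tetrahedral

Each isothiocyanate is −1; balancing the 0 overall charge requires Zr(IV).
Group 4 minus oxidation state 4 gives a d⁰ configuration.
Coordination number: 4.
A d⁰ ion has no crystal-field stabilisation preference between square planar and tetrahedral, so four ligands adopt the sterically favoured tetrahedral geometry.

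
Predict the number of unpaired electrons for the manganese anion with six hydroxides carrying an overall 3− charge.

Ligand charges: each hydroxide is −1. With an overall charge of −3 the manganese centre must be in the +3 oxidation state.
Manganese is a group-7 element; Mn(III) is therefore d⁴.
The spin state decides the count: Hydroxide is a weak-field ligand for a first-row metal, so the complex is high-spin.
An octahedral high-spin d⁴ ion is t₂g³e_g¹, giving 4 unpaired electrons.

4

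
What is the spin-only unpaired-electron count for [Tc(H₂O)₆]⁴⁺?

3

Ligand charges: water is neutral. With an overall charge of +4 the technetium centre must be in the +4 oxidation state.
Tc sits in group 7, so the d-electron count is 7 − 4 = 3.
In an octahedral field the d³ configuration is t₂g³e_g⁰ (only one arrangement possible), giving 3 unpaired electrons.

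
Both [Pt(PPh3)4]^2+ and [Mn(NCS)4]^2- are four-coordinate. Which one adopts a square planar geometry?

For [Pt(PPh3)4]^2+: Ligand charges: triphenylphosphine is neutral. With an overall charge of +2 the platinum centre must be in the +2 oxidation state. Pt sits in group 10, so the d-electron count is 10 − 2 = 8. A 5d d⁸ ion has a large crystal-field splitting; square planar leaves the high-energy d_{x²−y²} orbital empty and maximises CFSE. → square planar.
For [Mn(NCS)4]^2-: Each isothiocyanate is −1; balancing the −2 overall charge requires Mn(II). Mn sits in group 7, so the d-electron count is 7 − 2 = 5. A high-spin d⁵ ion has zero CFSE in either geometry, so four ligands adopt the sterically favoured tetrahedral geometry. → tetrahedral.

[Pt(PPh3)4]^2+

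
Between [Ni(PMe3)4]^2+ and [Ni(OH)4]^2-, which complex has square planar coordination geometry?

[Ni(PMe3)4]^2+

For [Ni(PMe3)4]^2+: Ligand charges: trimethylphosphine is neutral. With an overall charge of +2 the nickel centre must be in the +2 oxidation state. Group 10 minus oxidation state 2 gives a d⁸ configuration. Trimethylphosphine is a strong-field ligand (high in the spectrochemical series). A 3d d⁸ ion with strong-field ligands gains enough CFSE to favour square planar over tetrahedral. → square planar.
For [Ni(OH)4]^2-: Summing ligand charges against the −2 overall charge gives an oxidation state of +2 for nickel. Nickel is a group-10 element; Ni(II) is therefore d⁸. Hydroxide is a weak-field ligand. With weak-field ligands the CFSE gain from square planar is small, so a 3d d⁸ ion takes the sterically preferred tetrahedral geometry. → tetrahedral.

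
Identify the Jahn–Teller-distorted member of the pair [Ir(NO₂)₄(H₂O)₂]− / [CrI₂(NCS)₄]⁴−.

[CrI₂(NCS)₄]⁴−

[Ir(NO₂)₄(H₂O)₂]−: Summing ligand charges against the −1 overall charge gives an oxidation state of +3 for iridium. Ir sits in group 9, so the d-electron count is 9 − 3 = 6. A 5d ion has a large Δₒ and is invariably low-spin. The d⁶ configuration leaves the e_g set evenly filled (or empty) — no strong Jahn–Teller driving force.
[CrI₂(NCS)₄]⁴−: Each iodide is −1; each isothiocyanate is −1; balancing the −4 overall charge requires Cr(II). Group 6 minus oxidation state 2 gives a d⁴ configuration. Iodide and isothiocyanate are weak-field ligands for a first-row metal, so the complex is high-spin. The t₂g³e_g¹ (high-spin) configuration has an unevenly filled e_g set; the Jahn–Teller theorem predicts a tetragonal distortion (typically axial elongation) to lift the degeneracy.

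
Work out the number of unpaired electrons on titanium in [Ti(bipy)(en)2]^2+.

2 unpaired electrons

Summing ligand charges against the +2 overall charge gives an oxidation state of +2 for titanium.
Titanium is a group-4 element; Ti(II) is therefore d².
Counting donor atoms: 1×2,2′-bipyridine (bidentate) → 2 donors; 2×ethylenediamine (bidentate) → 4 donors. Coordination number = 6.
In an octahedral field the d² configuration is t₂g²e_g⁰ (only one arrangement possible), giving 2 unpaired electrons.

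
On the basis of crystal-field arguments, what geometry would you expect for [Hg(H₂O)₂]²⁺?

linear

Summing ligand charges against the +2 overall charge gives an oxidation state of +2 for mercury.
Hg sits in group 12, so the d-electron count is 12 − 2 = 10.
With 2 monodentate ligands the coordination number is 2.
A d¹⁰ ion with only two ligands adopts a linear arrangement (sp hybridisation; no CFSE preference).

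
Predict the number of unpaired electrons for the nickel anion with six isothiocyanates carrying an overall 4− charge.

Summing ligand charges against the −4 overall charge gives an oxidation state of +2 for nickel.
Group 10 minus oxidation state 2 gives a d⁸ configuration.
In an octahedral field the d⁸ configuration is t₂g⁶e_g² (only one arrangement possible), giving 2 unpaired electrons.

2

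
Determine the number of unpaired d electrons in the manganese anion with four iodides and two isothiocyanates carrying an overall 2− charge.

Summing ligand charges against the −2 overall charge gives an oxidation state of +4 for manganese.
Manganese is a group-7 element; Mn(IV) is therefore d³.
In an octahedral field the d³ configuration is t₂g³e_g⁰ (only one arrangement possible), giving 3 unpaired electrons.

3 unpaired electrons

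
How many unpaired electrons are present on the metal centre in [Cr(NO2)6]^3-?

Ligand charges: each nitro (N-bound nitrite) is −1. With an overall charge of −3 the chromium centre must be in the +3 oxidation state.
Cr sits in group 6, so the d-electron count is 6 − 3 = 3.
In an octahedral field the d³ configuration is t₂g³e_g⁰ (only one arrangement possible), giving 3 unpaired electrons.

3 unpaired electrons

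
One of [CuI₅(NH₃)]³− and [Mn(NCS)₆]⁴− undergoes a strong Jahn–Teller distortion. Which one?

[CuI₅(NH₃)]³−: Ligand charges: each iodide is −1; ammonia is neutral. With an overall charge of −3 the copper centre must be in the +2 oxidation state. Group 11 minus oxidation state 2 gives a d⁹ configuration. The t₂g⁶e_g³ configuration has an unevenly filled e_g set; the Jahn–Teller theorem predicts a tetragonal distortion (typically axial elongation) to lift the degeneracy.
[Mn(NCS)₆]⁴−: Each isothiocyanate is −1; balancing the −4 overall charge requires Mn(II). Group 7 minus oxidation state 2 gives a d⁵ configuration. Isothiocyanate is a weak-field ligand for a first-row metal, so the complex is high-spin. The d⁵ configuration leaves the e_g set evenly filled (or empty) — no strong Jahn–Teller driving force.

[CuI₅(NH₃)]³−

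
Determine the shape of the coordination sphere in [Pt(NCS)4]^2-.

square planar

Ligand charges: each isothiocyanate is −1. With an overall charge of −2 the platinum centre must be in the +2 oxidation state.
Pt sits in group 10, so the d-electron count is 10 − 2 = 8.
With 4 monodentate ligands the coordination number is 4.
A 5d d⁸ ion has a large crystal-field splitting; square planar leaves the high-energy d_{x²−y²} orbital empty and maximises CFSE.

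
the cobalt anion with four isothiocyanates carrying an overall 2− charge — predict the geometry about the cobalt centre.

Summing ligand charges against the −2 overall charge gives an oxidation state of +2 for cobalt.
Co sits in group 9, so the d-electron count is 9 − 2 = 7.
Coordination number: 4.
Isothiocyanate is a weak-field ligand.
For a high-spin 3d d⁷ ion with weak-field ligands the small Δₜ gives little square-planar CFSE advantage, so four ligands adopt the sterically favoured tetrahedral geometry.

tetrahedral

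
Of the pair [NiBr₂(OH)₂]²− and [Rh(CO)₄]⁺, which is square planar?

[Rh(CO)₄]⁺

For [NiBr₂(OH)₂]²−: Each bromide is −1; each hydroxide is −1; balancing the −2 overall charge requires Ni(II). Nickel is a group-10 element; Ni(II) is therefore d⁸. Bromide and hydroxide are weak-field ligands. With weak-field ligands the CFSE gain from square planar is small, so a 3d d⁸ ion takes the sterically preferred tetrahedral geometry. → tetrahedral.
For [Rh(CO)₄]⁺: Carbonyl is neutral; balancing the +1 overall charge requires Rh(I). Rh sits in group 9, so the d-electron count is 9 − 1 = 8. A 4d d⁸ ion has a large crystal-field splitting; square planar leaves the high-energy d_{x²−y²} orbital empty and maximises CFSE. → square planar.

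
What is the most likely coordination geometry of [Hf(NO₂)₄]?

Each nitro (N-bound nitrite) is −1; balancing the 0 overall charge requires Hf(IV).
Group 4 minus oxidation state 4 gives a d⁰ configuration.
Coordination number: 4.
A d⁰ ion has no crystal-field stabilisation preference between square planar and tetrahedral, so four ligands adopt the sterically favoured tetrahedral geometry.

tetrahedral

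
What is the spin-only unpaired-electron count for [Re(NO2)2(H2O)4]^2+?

Summing ligand charges against the +2 overall charge gives an oxidation state of +4 for rhenium.
Re sits in group 7, so the d-electron count is 7 − 4 = 3.
In an octahedral field the d³ configuration is t₂g³e_g⁰ (only one arrangement possible), giving 3 unpaired electrons.

3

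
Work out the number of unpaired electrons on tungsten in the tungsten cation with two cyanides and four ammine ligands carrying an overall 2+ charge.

Ligand charges: each cyanide is −1; ammonia is neutral. With an overall charge of +2 the tungsten centre must be in the +4 oxidation state.
Tungsten is a group-6 element; W(IV) is therefore d².
In an octahedral field the d² configuration is t₂g²e_g⁰ (only one arrangement possible), giving 2 unpaired electrons.

2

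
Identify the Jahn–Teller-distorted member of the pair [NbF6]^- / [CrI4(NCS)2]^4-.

[NbF6]^-: Each fluoride is −1; balancing the −1 overall charge requires Nb(V). Nb sits in group 5, so the d-electron count is 5 − 5 = 0. The d⁰ configuration leaves the e_g set evenly filled (or empty) — no strong Jahn–Teller driving force.
[CrI4(NCS)2]^4-: Each iodide is −1; each isothiocyanate is −1; balancing the −4 overall charge requires Cr(II). Cr sits in group 6, so the d-electron count is 6 − 2 = 4. Iodide and isothiocyanate are weak-field ligands for a first-row metal, so the complex is high-spin. The t₂g³e_g¹ (high-spin) configuration has an unevenly filled e_g set; the Jahn–Teller theorem predicts a tetragonal distortion (typically axial elongation) to lift the degeneracy.

[CrI4(NCS)2]^4-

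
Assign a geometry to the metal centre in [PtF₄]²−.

Ligand charges: each fluoride is −1. With an overall charge of −2 the platinum centre must be in the +2 oxidation state.
Platinum is a group-10 element; Pt(II) is therefore d⁸.
With 4 monodentate ligands the coordination number is 4.
A 5d d⁸ ion has a large crystal-field splitting; square planar leaves the high-energy d_{x²−y²} orbital empty and maximises CFSE.

square planar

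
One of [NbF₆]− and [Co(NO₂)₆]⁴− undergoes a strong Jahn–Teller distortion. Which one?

[NbF₆]−: Each fluoride is −1; balancing the −1 overall charge requires Nb(V). Group 5 minus oxidation state 5 gives a d⁰ configuration. The d⁰ configuration leaves the e_g set evenly filled (or empty) — no strong Jahn–Teller driving force.
[Co(NO₂)₆]⁴−: Summing ligand charges against the −4 overall charge gives an oxidation state of +2 for cobalt. Co sits in group 9, so the d-electron count is 9 − 2 = 7. Nitro (N-bound nitrite) is a strong-field ligand (high in the spectrochemical series) for a first-row metal, so the complex is low-spin. The t₂g⁶e_g¹ (low-spin) configuration has an unevenly filled e_g set; the Jahn–Teller theorem predicts a tetragonal distortion (typically axial elongation) to lift the degeneracy.

[Co(NO₂)₆]⁴−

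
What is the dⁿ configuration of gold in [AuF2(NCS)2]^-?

Ligand charges: each fluoride is −1; each isothiocyanate is −1. With an overall charge of −1 the gold centre must be in the +3 oxidation state.
Gold is a group-11 element; Au(III) is therefore d⁸.

d⁸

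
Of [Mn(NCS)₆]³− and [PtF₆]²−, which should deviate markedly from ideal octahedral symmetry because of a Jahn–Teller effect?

[Mn(NCS)₆]³−

[Mn(NCS)₆]³−: Each isothiocyanate is −1; balancing the −3 overall charge requires Mn(III). Group 7 minus oxidation state 3 gives a d⁴ configuration. Isothiocyanate is a weak-field ligand for a first-row metal, so the complex is high-spin. The t₂g³e_g¹ (high-spin) configuration has an unevenly filled e_g set; the Jahn–Teller theorem predicts a tetragonal distortion (typically axial elongation) to lift the degeneracy.
[PtF₆]²−: Each fluoride is −1; balancing the −2 overall charge requires Pt(IV). Platinum is a group-10 element; Pt(IV) is therefore d⁶. A 5d ion has a large Δₒ and is invariably low-spin. The d⁶ configuration leaves the e_g set evenly filled (or empty) — no strong Jahn–Teller driving force.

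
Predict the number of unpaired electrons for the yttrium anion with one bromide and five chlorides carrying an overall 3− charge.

Each bromide is −1; each chloride is −1; balancing the −3 overall charge requires Y(III).
Y sits in group 3, so the d-electron count is 3 − 3 = 0.
In an octahedral field the d⁰ configuration is t₂g⁰e_g⁰, giving 0 unpaired electrons.

0 unpaired electrons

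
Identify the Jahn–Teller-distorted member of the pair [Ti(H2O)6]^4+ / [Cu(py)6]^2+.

[Ti(H2O)6]^4+: Ligand charges: water is neutral. With an overall charge of +4 the titanium centre must be in the +4 oxidation state. Titanium is a group-4 element; Ti(IV) is therefore d⁰. The d⁰ configuration leaves the e_g set evenly filled (or empty) — no strong Jahn–Teller driving force.
[Cu(py)6]^2+: Pyridine is neutral; balancing the +2 overall charge requires Cu(II). Cu sits in group 11, so the d-electron count is 11 − 2 = 9. The t₂g⁶e_g³ configuration has an unevenly filled e_g set; the Jahn–Teller theorem predicts a tetragonal distortion (typically axial elongation) to lift the degeneracy.

[Cu(py)6]^2+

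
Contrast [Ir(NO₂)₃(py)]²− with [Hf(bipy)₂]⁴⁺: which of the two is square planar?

For [Ir(NO₂)₃(py)]²−: Summing ligand charges against the −2 overall charge gives an oxidation state of +1 for iridium. Ir sits in group 9, so the d-electron count is 9 − 1 = 8. A 5d d⁸ ion has a large crystal-field splitting; square planar leaves the high-energy d_{x²−y²} orbital empty and maximises CFSE. → square planar.
For [Hf(bipy)₂]⁴⁺: Summing ligand charges against the +4 overall charge gives an oxidation state of +4 for hafnium. Hafnium is a group-4 element; Hf(IV) is therefore d⁰. A d⁰ ion has no crystal-field stabilisation preference between square planar and tetrahedral, so four ligands adopt the sterically favoured tetrahedral geometry. → tetrahedral.

[Ir(NO₂)₃(py)]²−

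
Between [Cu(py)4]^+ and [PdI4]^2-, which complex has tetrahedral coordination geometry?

[Cu(py)4]^+

For [Cu(py)4]^+: Pyridine is neutral; balancing the +1 overall charge requires Cu(I). Copper is a group-11 element; Cu(I) is therefore d¹⁰. A d¹⁰ ion has no crystal-field stabilisation preference between square planar and tetrahedral, so four ligands adopt the sterically favoured tetrahedral geometry. → tetrahedral.
For [PdI4]^2-: Each iodide is −1; balancing the −2 overall charge requires Pd(II). Pd sits in group 10, so the d-electron count is 10 − 2 = 8. A 4d d⁸ ion has a large crystal-field splitting; square planar leaves the high-energy d_{x²−y²} orbital empty and maximises CFSE. → square planar.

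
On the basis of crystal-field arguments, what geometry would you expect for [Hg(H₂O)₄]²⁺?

tetrahedral

Ligand charges: water is neutral. With an overall charge of +2 the mercury centre must be in the +2 oxidation state.
Mercury is a group-12 element; Hg(II) is therefore d¹⁰.
Coordination number: 4.
A d¹⁰ ion has no crystal-field stabilisation preference between square planar and tetrahedral, so four ligands adopt the sterically favoured tetrahedral geometry.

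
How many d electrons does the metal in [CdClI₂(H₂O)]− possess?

Summing ligand charges against the −1 overall charge gives an oxidation state of +2 for cadmium.
Cadmium is a group-12 element; Cd(II) is therefore d¹⁰.

d10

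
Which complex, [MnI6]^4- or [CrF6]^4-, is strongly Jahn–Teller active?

[CrF6]^4-

[MnI6]^4-: Each iodide is −1; balancing the −4 overall charge requires Mn(II). Mn sits in group 7, so the d-electron count is 7 − 2 = 5. Iodide is a weak-field ligand for a first-row metal, so the complex is high-spin. The d⁵ configuration leaves the e_g set evenly filled (or empty) — no strong Jahn–Teller driving force.
[CrF6]^4-: Ligand charges: each fluoride is −1. With an overall charge of −4 the chromium centre must be in the +2 oxidation state. Group 6 minus oxidation state 2 gives a d⁴ configuration. Fluoride is a weak-field ligand for a first-row metal, so the complex is high-spin. The t₂g³e_g¹ (high-spin) configuration has an unevenly filled e_g set; the Jahn–Teller theorem predicts a tetragonal distortion (typically axial elongation) to lift the degeneracy.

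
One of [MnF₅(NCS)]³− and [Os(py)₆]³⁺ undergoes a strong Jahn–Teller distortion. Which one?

[MnF₅(NCS)]³−: Each fluoride is −1; each isothiocyanate is −1; balancing the −3 overall charge requires Mn(III). Group 7 minus oxidation state 3 gives a d⁴ configuration. Fluoride and isothiocyanate are weak-field ligands for a first-row metal, so the complex is high-spin. The t₂g³e_g¹ (high-spin) configuration has an unevenly filled e_g set; the Jahn–Teller theorem predicts a tetragonal distortion (typically axial elongation) to lift the degeneracy.
[Os(py)₆]³⁺: Summing ligand charges against the +3 overall charge gives an oxidation state of +3 for osmium. Osmium is a group-8 element; Os(III) is therefore d⁵. A 5d ion has a large Δₒ and is invariably low-spin. The d⁵ configuration leaves the e_g set evenly filled (or empty) — no strong Jahn–Teller driving force.

[MnF₅(NCS)]³−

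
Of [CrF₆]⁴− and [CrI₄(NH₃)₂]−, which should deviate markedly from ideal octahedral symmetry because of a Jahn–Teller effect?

[CrF₆]⁴−: Ligand charges: each fluoride is −1. With an overall charge of −4 the chromium centre must be in the +2 oxidation state. Cr sits in group 6, so the d-electron count is 6 − 2 = 4. Fluoride is a weak-field ligand for a first-row metal, so the complex is high-spin. The t₂g³e_g¹ (high-spin) configuration has an unevenly filled e_g set; the Jahn–Teller theorem predicts a tetragonal distortion (typically axial elongation) to lift the degeneracy.
[CrI₄(NH₃)₂]−: Each iodide is −1; ammonia is neutral; balancing the −1 overall charge requires Cr(III). Group 6 minus oxidation state 3 gives a d³ configuration. The d³ configuration leaves the e_g set evenly filled (or empty) — no strong Jahn–Teller driving force.

[CrF₆]⁴−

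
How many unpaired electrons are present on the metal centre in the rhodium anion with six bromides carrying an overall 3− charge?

0 unpaired electrons

Summing ligand charges against the −3 overall charge gives an oxidation state of +3 for rhodium.
Rhodium is a group-9 element; Rh(III) is therefore d⁶.
The spin state decides the count: a 4d ion has a large Δₒ and is invariably low-spin.
An octahedral low-spin d⁶ ion is t₂g⁶e_g⁰, giving 0 unpaired electrons.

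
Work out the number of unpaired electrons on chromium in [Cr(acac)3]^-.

Summing ligand charges against the −1 overall charge gives an oxidation state of +2 for chromium.
Group 6 minus oxidation state 2 gives a d⁴ configuration.
Counting donor atoms: 3×acetylacetonate (bidentate) → 6 donors. Coordination number = 6.
The spin state decides the count: Acetylacetonate is a weak-field ligand for a first-row metal, so the complex is high-spin.
An octahedral high-spin d⁴ ion is t₂g³e_g¹, giving 4 unpaired electrons.

4 unpaired electrons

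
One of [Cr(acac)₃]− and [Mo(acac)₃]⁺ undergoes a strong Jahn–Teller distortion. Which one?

[Cr(acac)₃]−: Ligand charges: each acetylacetonate is −1. With an overall charge of −1 the chromium centre must be in the +2 oxidation state. Cr sits in group 6, so the d-electron count is 6 − 2 = 4. Acetylacetonate is a weak-field ligand for a first-row metal, so the complex is high-spin. The t₂g³e_g¹ (high-spin) configuration has an unevenly filled e_g set; the Jahn–Teller theorem predicts a tetragonal distortion (typically axial elongation) to lift the degeneracy.
[Mo(acac)₃]⁺: Each acetylacetonate is −1; balancing the +1 overall charge requires Mo(IV). Group 6 minus oxidation state 4 gives a d² configuration. The d² configuration leaves the e_g set evenly filled (or empty) — no strong Jahn–Teller driving force.

[Cr(acac)₃]−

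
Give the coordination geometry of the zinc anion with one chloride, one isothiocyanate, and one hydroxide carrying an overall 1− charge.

trigonal planar

Summing ligand charges against the −1 overall charge gives an oxidation state of +2 for zinc.
Group 12 minus oxidation state 2 gives a d¹⁰ configuration.
Coordination number: 3.
Three ligands around a d¹⁰ centre minimise repulsion in a trigonal-planar arrangement.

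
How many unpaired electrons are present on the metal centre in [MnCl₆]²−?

Ligand charges: each chloride is −1. With an overall charge of −2 the manganese centre must be in the +4 oxidation state.
Group 7 minus oxidation state 4 gives a d³ configuration.
In an octahedral field the d³ configuration is t₂g³e_g⁰ (only one arrangement possible), giving 3 unpaired electrons.

3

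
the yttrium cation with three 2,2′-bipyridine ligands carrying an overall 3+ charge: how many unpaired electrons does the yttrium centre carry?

Summing ligand charges against the +3 overall charge gives an oxidation state of +3 for yttrium.
Group 3 minus oxidation state 3 gives a d⁰ configuration.
Counting donor atoms: 3×2,2′-bipyridine (bidentate) → 6 donors. Coordination number = 6.
In an octahedral field the d⁰ configuration is t₂g⁰e_g⁰, giving 0 unpaired electrons.

0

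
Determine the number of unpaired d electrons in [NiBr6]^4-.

2 unpaired electrons

Ligand charges: each bromide is −1. With an overall charge of −4 the nickel centre must be in the +2 oxidation state.
Ni sits in group 10, so the d-electron count is 10 − 2 = 8.
In an octahedral field the d⁸ configuration is t₂g⁶e_g² (only one arrangement possible), giving 2 unpaired electrons.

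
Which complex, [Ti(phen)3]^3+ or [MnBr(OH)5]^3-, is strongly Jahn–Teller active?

[Ti(phen)3]^3+: 1,10-phenanthroline is neutral; balancing the +3 overall charge requires Ti(III). Group 4 minus oxidation state 3 gives a d¹ configuration. The d¹ configuration leaves the e_g set evenly filled (or empty) — no strong Jahn–Teller driving force.
[MnBr(OH)5]^3-: Summing ligand charges against the −3 overall charge gives an oxidation state of +3 for manganese. Mn sits in group 7, so the d-electron count is 7 − 3 = 4. Bromide and hydroxide are weak-field ligands for a first-row metal, so the complex is high-spin. The t₂g³e_g¹ (high-spin) configuration has an unevenly filled e_g set; the Jahn–Teller theorem predicts a tetragonal distortion (typically axial elongation) to lift the degeneracy.

[MnBr(OH)5]^3-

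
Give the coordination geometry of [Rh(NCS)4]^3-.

Each isothiocyanate is −1; balancing the −3 overall charge requires Rh(I).
Rhodium is a group-9 element; Rh(I) is therefore d⁸.
With 4 monodentate ligands the coordination number is 4.
A 4d d⁸ ion has a large crystal-field splitting; square planar leaves the high-energy d_{x²−y²} orbital empty and maximises CFSE.

square planar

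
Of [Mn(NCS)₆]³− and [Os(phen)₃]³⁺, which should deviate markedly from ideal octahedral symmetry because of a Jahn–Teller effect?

[Mn(NCS)₆]³−: Each isothiocyanate is −1; balancing the −3 overall charge requires Mn(III). Manganese is a group-7 element; Mn(III) is therefore d⁴. Isothiocyanate is a weak-field ligand for a first-row metal, so the complex is high-spin. The t₂g³e_g¹ (high-spin) configuration has an unevenly filled e_g set; the Jahn–Teller theorem predicts a tetragonal distortion (typically axial elongation) to lift the degeneracy.
[Os(phen)₃]³⁺: 1,10-phenanthroline is neutral; balancing the +3 overall charge requires Os(III). Osmium is a group-8 element; Os(III) is therefore d⁵. A 5d ion has a large Δₒ and is invariably low-spin. The d⁵ configuration leaves the e_g set evenly filled (or empty) — no strong Jahn–Teller driving force.

[Mn(NCS)₆]³−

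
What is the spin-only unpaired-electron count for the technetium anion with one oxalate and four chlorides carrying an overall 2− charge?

3 unpaired electrons

Each oxalate is −2; each chloride is −1; balancing the −2 overall charge requires Tc(IV).
Tc sits in group 7, so the d-electron count is 7 − 4 = 3.
Counting donor atoms: 1×oxalate (bidentate) → 2 donors; 4×chloride (monodentate) → 4 donors. Coordination number = 6.
In an octahedral field the d³ configuration is t₂g³e_g⁰ (only one arrangement possible), giving 3 unpaired electrons.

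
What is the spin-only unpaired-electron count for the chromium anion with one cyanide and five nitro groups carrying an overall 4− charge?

Each cyanide is −1; each nitro (N-bound nitrite) is −1; balancing the −4 overall charge requires Cr(II).
Cr sits in group 6, so the d-electron count is 6 − 2 = 4.
The spin state decides the count: Cyanide and nitro (N-bound nitrite) are strong-field ligands (high in the spectrochemical series) for a first-row metal, so the complex is low-spin.
An octahedral low-spin d⁴ ion is t₂g⁴e_g⁰, giving 2 unpaired electrons.

2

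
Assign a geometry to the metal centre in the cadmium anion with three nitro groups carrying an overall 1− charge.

trigonal planar

Each nitro (N-bound nitrite) is −1; balancing the −1 overall charge requires Cd(II).
Cadmium is a group-12 element; Cd(II) is therefore d¹⁰.
With 3 monodentate ligands the coordination number is 3.
Three ligands around a d¹⁰ centre minimise repulsion in a trigonal-planar arrangement.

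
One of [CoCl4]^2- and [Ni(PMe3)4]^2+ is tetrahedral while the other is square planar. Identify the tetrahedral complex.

[CoCl4]^2-

For [CoCl4]^2-: Each chloride is −1; balancing the −2 overall charge requires Co(II). Group 9 minus oxidation state 2 gives a d⁷ configuration. For a high-spin 3d d⁷ ion with weak-field ligands the small Δₜ gives little square-planar CFSE advantage, so four ligands adopt the sterically favoured tetrahedral geometry. → tetrahedral.
For [Ni(PMe3)4]^2+: Ligand charges: trimethylphosphine is neutral. With an overall charge of +2 the nickel centre must be in the +2 oxidation state. Nickel is a group-10 element; Ni(II) is therefore d⁸. Trimethylphosphine is a strong-field ligand (high in the spectrochemical series). A 3d d⁸ ion with strong-field ligands gains enough CFSE to favour square planar over tetrahedral. → square planar.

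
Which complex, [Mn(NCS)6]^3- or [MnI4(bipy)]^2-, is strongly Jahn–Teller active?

[Mn(NCS)6]^3-

[Mn(NCS)6]^3-: Ligand charges: each isothiocyanate is −1. With an overall charge of −3 the manganese centre must be in the +3 oxidation state. Manganese is a group-7 element; Mn(III) is therefore d⁴. Isothiocyanate is a weak-field ligand for a first-row metal, so the complex is high-spin. The t₂g³e_g¹ (high-spin) configuration has an unevenly filled e_g set; the Jahn–Teller theorem predicts a tetragonal distortion (typically axial elongation) to lift the degeneracy.
[MnI4(bipy)]^2-: Summing ligand charges against the −2 overall charge gives an oxidation state of +2 for manganese. Manganese is a group-7 element; Mn(II) is therefore d⁵. Iodide is a weak-field ligand for a first-row metal, so the complex is high-spin. The d⁵ configuration leaves the e_g set evenly filled (or empty) — no strong Jahn–Teller driving force.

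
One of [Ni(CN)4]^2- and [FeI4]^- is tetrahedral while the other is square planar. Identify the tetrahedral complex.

[FeI4]^-

For [Ni(CN)4]^2-: Ligand charges: each cyanide is −1. With an overall charge of −2 the nickel centre must be in the +2 oxidation state. Group 10 minus oxidation state 2 gives a d⁸ configuration. Cyanide is a strong-field ligand (high in the spectrochemical series). A 3d d⁸ ion with strong-field ligands gains enough CFSE to favour square planar over tetrahedral. → square planar.
For [FeI4]^-: Each iodide is −1; balancing the −1 overall charge requires Fe(III). Group 8 minus oxidation state 3 gives a d⁵ configuration. A high-spin d⁵ ion has zero CFSE in either geometry, so four ligands adopt the sterically favoured tetrahedral geometry. → tetrahedral.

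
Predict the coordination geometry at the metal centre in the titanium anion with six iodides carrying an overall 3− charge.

Each iodide is −1; balancing the −3 overall charge requires Ti(III).
Titanium is a group-4 element; Ti(III) is therefore d¹.
With 6 monodentate ligands the coordination number is 6.
Six donors around a single metal centre give an octahedral coordination sphere.

octahedral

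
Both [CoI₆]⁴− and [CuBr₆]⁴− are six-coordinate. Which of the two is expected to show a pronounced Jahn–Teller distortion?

[CoI₆]⁴−: Ligand charges: each iodide is −1. With an overall charge of −4 the cobalt centre must be in the +2 oxidation state. Co sits in group 9, so the d-electron count is 9 − 2 = 7. Iodide is a weak-field ligand for a first-row metal, so the complex is high-spin. The d⁷ configuration leaves the e_g set evenly filled (or empty) — no strong Jahn–Teller driving force.
[CuBr₆]⁴−: Summing ligand charges against the −4 overall charge gives an oxidation state of +2 for copper. Group 11 minus oxidation state 2 gives a d⁹ configuration. The t₂g⁶e_g³ configuration has an unevenly filled e_g set; the Jahn–Teller theorem predicts a tetragonal distortion (typically axial elongation) to lift the degeneracy.

[CuBr₆]⁴−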